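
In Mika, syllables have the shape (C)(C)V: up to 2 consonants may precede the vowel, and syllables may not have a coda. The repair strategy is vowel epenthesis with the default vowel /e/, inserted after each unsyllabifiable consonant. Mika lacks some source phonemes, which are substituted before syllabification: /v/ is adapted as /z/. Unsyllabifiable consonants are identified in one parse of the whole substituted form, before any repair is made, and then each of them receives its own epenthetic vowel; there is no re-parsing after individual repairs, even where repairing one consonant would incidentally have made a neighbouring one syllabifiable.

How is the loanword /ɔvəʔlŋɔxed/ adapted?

Substitution: /v/ → /z/, giving /ɔzəʔlŋɔxed/.
Syllabifying with onset maximization leaves /ʔ/, /d/ stranded (no codas are permitted; onsets may contain at most 2 consonants).
Inserting the epenthetic vowel yields /ʔ/ → /ʔe/, /d/ → /de/.

ɔzəʔelŋɔxede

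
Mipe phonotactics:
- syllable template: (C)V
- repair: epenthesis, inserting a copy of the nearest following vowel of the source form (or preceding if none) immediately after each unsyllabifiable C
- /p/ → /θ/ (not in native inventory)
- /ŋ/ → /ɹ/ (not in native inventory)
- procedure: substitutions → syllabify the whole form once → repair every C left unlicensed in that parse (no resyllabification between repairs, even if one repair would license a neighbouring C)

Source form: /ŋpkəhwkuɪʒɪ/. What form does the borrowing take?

Substitution: /ŋ/ → /ɹ/, /p/ → /θ/, giving /ɹθkəhwkuɪʒɪ/.
The consonants /ɹ/, /θ/, /h/, /w/ cannot be parsed into a legal (C)V syllable (no codas are permitted; onsets are limited to one consonant).
Epenthesis after each stranded consonant: /ɹ/ → /ɹə/, /θ/ → /θə/, /h/ → /hu/, /w/ → /wu/.

ɹəθəkəhuwukuɪʒɪ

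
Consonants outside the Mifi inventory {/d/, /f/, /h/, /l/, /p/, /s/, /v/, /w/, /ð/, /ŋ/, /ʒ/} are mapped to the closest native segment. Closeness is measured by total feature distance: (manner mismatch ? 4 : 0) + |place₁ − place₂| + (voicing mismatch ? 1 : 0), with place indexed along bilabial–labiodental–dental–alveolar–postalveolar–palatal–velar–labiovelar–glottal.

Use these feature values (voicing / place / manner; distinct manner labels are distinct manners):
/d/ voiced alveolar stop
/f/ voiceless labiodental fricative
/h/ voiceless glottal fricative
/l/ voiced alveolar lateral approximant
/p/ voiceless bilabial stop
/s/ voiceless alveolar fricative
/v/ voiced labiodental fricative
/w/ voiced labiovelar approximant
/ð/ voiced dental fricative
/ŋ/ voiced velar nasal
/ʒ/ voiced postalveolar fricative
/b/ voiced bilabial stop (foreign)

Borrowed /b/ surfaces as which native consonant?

/p/ is closest: same manner (stop), place distance 0 (bilabial→bilabial), voicing differs (+1); total 1. Next closest is /d/ at distance 3.

p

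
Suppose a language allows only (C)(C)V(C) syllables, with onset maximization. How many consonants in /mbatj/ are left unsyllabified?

Syllabifying with onset maximization leaves /j/ stranded (at most one coda consonant is licensed; onsets may contain at most 2 consonants).

1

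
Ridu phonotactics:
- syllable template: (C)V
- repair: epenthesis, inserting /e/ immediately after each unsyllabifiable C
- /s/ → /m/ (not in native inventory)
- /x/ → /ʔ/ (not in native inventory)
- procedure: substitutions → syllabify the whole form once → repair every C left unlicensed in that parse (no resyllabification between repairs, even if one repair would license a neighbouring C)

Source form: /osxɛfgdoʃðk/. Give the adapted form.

omeʔɛfegedoʃeðeke

Substitution: /s/ → /m/, /x/ → /ʔ/, giving /omʔɛfgdoʃðk/.
Under (C)V, the unsyllabifiable consonants are /m/, /f/, /g/, /ʃ/, /ð/, /k/ (no codas are permitted; onsets are limited to one consonant).
Each unlicensed consonant becomes the onset of a new syllable: /m/ → /me/, /f/ → /fe/, /g/ → /ge/, /ʃ/ → /ʃe/, /ð/ → /ðe/, /k/ → /ke/.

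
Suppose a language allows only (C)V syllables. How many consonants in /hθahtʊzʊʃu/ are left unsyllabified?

The consonants /h/, /h/ cannot be parsed into a legal (C)V syllable (no codas are permitted; onsets are limited to one consonant).

2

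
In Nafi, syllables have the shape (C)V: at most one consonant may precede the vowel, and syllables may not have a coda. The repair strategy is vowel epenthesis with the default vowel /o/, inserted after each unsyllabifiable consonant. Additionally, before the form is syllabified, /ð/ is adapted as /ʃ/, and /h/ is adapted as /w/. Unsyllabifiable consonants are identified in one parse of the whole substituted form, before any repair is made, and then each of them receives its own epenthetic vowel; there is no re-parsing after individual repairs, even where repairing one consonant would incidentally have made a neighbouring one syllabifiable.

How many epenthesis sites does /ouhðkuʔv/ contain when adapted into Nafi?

After substitution the input is /ouwʃkuʔv/.
The unsyllabifiable consonants are /w/, /ʃ/, /ʔ/, /v/; each receives one epenthetic vowel.

4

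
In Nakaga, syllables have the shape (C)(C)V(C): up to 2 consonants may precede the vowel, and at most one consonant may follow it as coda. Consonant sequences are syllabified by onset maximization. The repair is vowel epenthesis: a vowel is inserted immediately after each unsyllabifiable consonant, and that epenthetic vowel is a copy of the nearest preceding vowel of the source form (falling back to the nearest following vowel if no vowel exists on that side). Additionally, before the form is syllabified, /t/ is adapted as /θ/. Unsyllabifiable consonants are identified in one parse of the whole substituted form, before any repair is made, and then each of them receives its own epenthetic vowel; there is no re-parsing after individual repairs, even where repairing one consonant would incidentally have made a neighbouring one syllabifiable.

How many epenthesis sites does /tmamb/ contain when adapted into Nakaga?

1

After substitution the input is /θmamb/.
The unsyllabifiable consonants are /b/; each receives one epenthetic vowel.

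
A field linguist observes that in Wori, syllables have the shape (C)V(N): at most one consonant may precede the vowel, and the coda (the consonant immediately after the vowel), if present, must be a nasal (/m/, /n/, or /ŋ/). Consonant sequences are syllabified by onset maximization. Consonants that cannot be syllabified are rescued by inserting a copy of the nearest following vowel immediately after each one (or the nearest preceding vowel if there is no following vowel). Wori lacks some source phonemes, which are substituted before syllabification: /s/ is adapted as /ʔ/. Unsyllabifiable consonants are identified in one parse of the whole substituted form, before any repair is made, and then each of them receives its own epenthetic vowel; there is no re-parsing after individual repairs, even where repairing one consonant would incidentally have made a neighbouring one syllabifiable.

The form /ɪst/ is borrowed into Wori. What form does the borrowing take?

Substitution: /s/ → /ʔ/, giving /ɪʔt/.
Under (C)V(N), the unsyllabifiable consonants are /ʔ/, /t/ (only a nasal (/m/, /n/, or /ŋ/) is licensed in coda position; onsets are limited to one consonant).
Each unlicensed consonant becomes the onset of a new syllable: /ʔ/ → /ʔɪ/, /t/ → /tɪ/.

ɪʔɪtɪ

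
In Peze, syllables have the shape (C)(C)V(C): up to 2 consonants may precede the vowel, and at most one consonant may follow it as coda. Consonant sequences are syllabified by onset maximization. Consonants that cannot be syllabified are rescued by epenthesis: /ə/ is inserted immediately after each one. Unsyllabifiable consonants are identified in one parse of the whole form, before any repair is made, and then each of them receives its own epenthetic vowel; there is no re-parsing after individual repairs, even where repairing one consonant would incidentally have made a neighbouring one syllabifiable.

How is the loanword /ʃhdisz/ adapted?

Under (C)(C)V(C), the unsyllabifiable consonants are /ʃ/, /z/ (at most one coda consonant is licensed; onsets may contain at most 2 consonants).
Each unlicensed consonant becomes the onset of a new syllable: /ʃ/ → /ʃə/, /z/ → /zə/.

ʃəhdiszə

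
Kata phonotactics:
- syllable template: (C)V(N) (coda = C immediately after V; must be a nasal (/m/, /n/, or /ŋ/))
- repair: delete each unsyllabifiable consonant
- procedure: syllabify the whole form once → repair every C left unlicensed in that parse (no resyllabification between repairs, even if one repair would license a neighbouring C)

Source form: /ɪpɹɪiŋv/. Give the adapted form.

The consonants /p/, /v/ cannot be parsed into a legal (C)V(N) syllable (only a nasal (/m/, /n/, or /ŋ/) is licensed in coda position; onsets are limited to one consonant).
Each unlicensed consonant is deleted: /p/, /v/.

ɪɹɪiŋ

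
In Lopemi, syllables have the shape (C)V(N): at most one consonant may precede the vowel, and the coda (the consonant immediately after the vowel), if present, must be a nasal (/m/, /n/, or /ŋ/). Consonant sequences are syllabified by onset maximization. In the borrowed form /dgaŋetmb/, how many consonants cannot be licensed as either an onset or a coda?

4

The consonants /d/, /t/, /m/, /b/ cannot be parsed into a legal (C)V(N) syllable (only a nasal (/m/, /n/, or /ŋ/) is licensed in coda position; onsets are limited to one consonant).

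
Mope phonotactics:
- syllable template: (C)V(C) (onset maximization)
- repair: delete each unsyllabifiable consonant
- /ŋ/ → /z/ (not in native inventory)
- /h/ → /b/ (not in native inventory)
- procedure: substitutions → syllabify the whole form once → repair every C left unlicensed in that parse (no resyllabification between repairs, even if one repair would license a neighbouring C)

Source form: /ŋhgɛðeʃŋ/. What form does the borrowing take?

Substitution: /ŋ/ → /z/, /h/ → /b/, giving /zbgɛðeʃz/.
Under (C)V(C), the unsyllabifiable consonants are /z/, /b/, /z/ (at most one coda consonant is licensed; onsets are limited to one consonant).
Deleting the stranded consonants removes /z/, /b/, /z/.

gɛðeʃ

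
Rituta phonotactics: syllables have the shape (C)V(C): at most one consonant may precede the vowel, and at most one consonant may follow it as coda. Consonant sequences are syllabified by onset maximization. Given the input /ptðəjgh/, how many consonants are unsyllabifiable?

Syllabifying with onset maximization leaves /p/, /t/, /g/, /h/ stranded (at most one coda consonant is licensed; onsets are limited to one consonant).

4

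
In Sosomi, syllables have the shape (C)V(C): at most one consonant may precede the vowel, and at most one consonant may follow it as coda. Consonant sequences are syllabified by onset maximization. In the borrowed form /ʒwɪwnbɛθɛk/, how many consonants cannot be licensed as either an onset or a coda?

Under (C)V(C), the unsyllabifiable consonants are /ʒ/, /n/ (at most one coda consonant is licensed; onsets are limited to one consonant).

2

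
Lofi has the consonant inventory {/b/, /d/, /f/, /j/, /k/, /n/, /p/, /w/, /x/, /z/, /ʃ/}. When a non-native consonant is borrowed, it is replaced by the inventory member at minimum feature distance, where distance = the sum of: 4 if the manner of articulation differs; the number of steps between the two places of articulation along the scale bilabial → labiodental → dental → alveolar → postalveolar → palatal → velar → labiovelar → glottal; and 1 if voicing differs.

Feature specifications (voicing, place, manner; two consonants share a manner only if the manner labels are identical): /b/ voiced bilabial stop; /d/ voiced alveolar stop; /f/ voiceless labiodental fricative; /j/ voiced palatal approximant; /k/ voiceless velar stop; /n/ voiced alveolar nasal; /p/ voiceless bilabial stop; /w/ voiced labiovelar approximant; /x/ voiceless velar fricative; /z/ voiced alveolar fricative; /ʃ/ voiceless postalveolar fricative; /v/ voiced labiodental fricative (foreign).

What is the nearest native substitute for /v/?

/f/ is closest: same manner (fricative), place distance 0 (labiodental→labiodental), voicing differs (+1); total 1. Next closest is /z/ at distance 2.

f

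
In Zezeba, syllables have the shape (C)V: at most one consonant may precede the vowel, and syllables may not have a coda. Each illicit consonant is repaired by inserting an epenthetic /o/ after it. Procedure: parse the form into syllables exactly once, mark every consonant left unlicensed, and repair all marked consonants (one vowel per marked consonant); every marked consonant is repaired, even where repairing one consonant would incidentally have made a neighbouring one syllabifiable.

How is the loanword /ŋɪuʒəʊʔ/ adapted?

ŋɪuʒəʊʔo

Under (C)V, the unsyllabifiable consonants are /ʔ/ (no codas are permitted; onsets are limited to one consonant).
Inserting the epenthetic vowel yields /ʔ/ → /ʔo/.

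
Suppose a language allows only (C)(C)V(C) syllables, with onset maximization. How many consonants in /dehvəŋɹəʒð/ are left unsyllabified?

Syllabifying with onset maximization leaves /ð/ stranded (at most one coda consonant is licensed; onsets may contain at most 2 consonants).

1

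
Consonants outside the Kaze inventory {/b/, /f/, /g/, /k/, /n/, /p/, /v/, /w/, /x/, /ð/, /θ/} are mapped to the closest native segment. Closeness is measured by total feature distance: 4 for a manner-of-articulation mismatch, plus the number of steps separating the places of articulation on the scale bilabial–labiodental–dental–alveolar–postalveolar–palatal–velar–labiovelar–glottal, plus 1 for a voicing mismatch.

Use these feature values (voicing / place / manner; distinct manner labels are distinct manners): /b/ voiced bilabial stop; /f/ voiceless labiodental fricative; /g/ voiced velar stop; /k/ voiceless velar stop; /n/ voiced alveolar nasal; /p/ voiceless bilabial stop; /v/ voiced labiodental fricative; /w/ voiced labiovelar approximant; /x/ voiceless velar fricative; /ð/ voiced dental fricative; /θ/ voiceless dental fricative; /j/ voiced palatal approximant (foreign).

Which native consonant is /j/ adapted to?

w

/w/ is closest: same manner (approximant), place distance 2 (palatal→labiovelar), same voicing; total 2. Next closest is /g/ at distance 5.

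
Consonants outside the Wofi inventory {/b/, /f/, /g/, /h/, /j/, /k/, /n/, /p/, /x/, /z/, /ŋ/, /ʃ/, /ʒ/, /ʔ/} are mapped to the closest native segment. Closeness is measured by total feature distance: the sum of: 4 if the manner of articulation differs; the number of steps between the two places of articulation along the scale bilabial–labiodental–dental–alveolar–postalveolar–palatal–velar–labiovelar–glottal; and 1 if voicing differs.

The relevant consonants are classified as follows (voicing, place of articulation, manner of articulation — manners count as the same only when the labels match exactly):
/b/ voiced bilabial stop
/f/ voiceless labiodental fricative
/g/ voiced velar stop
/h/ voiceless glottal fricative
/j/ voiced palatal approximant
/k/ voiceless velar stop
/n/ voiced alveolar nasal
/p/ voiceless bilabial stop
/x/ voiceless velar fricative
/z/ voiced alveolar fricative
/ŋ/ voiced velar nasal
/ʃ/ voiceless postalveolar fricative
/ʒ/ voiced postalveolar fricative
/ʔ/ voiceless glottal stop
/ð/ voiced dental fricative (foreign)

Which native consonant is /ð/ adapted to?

z

/z/ is closest: same manner (fricative), place distance 1 (dental→alveolar), same voicing; total 1. Next closest is /f/ at distance 2.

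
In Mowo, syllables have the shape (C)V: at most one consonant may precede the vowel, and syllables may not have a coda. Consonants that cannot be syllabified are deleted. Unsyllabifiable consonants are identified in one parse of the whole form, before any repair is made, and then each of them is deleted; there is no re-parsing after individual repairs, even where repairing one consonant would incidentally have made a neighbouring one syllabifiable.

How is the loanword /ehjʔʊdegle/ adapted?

eʔʊdele

Syllabifying with onset maximization leaves /h/, /j/, /g/ stranded (no codas are permitted; onsets are limited to one consonant).
Each unlicensed consonant is deleted: /h/, /j/, /g/.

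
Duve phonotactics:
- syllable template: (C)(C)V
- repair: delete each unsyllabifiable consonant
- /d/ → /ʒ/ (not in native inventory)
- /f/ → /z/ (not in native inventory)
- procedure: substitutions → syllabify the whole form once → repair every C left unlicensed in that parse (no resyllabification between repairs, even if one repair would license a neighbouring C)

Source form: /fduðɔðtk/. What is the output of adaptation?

zʒuðɔ

Substitution: /f/ → /z/, /d/ → /ʒ/, giving /zʒuðɔðtk/.
Syllabifying with onset maximization leaves /ð/, /t/, /k/ stranded (no codas are permitted; onsets may contain at most 2 consonants).
Each unlicensed consonant is deleted: /ð/, /t/, /k/.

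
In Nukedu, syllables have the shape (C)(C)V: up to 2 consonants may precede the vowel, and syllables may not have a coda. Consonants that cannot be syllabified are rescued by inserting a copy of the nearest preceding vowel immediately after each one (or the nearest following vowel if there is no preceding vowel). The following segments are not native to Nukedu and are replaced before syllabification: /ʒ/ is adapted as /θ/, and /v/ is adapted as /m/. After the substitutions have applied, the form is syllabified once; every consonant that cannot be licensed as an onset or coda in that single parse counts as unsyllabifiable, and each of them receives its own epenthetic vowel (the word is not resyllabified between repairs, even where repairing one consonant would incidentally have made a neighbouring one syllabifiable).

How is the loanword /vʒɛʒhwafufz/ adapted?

Substitution: /v/ → /m/, /ʒ/ → /θ/, giving /mθɛθhwafufz/.
Under (C)(C)V, the unsyllabifiable consonants are /θ/, /f/, /z/ (no codas are permitted; onsets may contain at most 2 consonants).
Epenthesis after each stranded consonant: /θ/ → /θɛ/, /f/ → /fu/, /z/ → /zu/.

mθɛθɛhwafufuzu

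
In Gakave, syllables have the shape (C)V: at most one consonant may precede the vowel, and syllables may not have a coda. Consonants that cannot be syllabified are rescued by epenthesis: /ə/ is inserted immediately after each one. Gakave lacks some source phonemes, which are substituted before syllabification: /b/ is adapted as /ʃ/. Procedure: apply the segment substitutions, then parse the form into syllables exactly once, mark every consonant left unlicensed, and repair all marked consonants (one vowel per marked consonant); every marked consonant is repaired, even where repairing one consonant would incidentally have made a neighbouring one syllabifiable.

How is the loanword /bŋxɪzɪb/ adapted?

Substitution: /b/ → /ʃ/, giving /ʃŋxɪzɪʃ/.
Syllabifying with onset maximization leaves /ʃ/, /ŋ/, /ʃ/ stranded (no codas are permitted; onsets are limited to one consonant).
Each unlicensed consonant becomes the onset of a new syllable: /ʃ/ → /ʃə/, /ŋ/ → /ŋə/, /ʃ/ → /ʃə/.

ʃəŋəxɪzɪʃə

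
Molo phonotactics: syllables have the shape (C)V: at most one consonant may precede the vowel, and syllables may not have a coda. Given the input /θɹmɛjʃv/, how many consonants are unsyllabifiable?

5

Under (C)V, the unsyllabifiable consonants are /θ/, /ɹ/, /j/, /ʃ/, /v/ (no codas are permitted; onsets are limited to one consonant).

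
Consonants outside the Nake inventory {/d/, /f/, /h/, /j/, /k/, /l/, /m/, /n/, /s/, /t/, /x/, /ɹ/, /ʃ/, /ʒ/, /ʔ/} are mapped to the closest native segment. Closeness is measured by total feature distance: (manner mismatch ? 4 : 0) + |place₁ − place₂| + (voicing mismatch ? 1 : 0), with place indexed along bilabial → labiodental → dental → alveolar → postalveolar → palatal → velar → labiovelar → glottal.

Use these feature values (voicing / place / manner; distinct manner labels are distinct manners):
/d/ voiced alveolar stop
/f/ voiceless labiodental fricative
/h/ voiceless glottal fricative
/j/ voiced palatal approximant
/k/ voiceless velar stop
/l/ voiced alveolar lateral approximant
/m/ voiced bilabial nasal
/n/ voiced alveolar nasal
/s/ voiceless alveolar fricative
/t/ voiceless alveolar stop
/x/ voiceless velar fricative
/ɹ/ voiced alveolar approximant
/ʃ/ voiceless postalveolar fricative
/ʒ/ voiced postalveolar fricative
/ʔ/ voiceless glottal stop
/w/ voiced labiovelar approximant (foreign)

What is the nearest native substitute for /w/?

j

/j/ is closest: same manner (approximant), place distance 2 (labiovelar→palatal), same voicing; total 2. Next closest is /ɹ/ at distance 4.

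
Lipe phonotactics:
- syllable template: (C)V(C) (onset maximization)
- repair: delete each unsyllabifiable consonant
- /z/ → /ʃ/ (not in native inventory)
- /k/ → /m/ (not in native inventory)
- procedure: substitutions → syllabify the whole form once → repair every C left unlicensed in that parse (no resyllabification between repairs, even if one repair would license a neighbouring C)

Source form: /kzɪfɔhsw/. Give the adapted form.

Substitution: /k/ → /m/, /z/ → /ʃ/, giving /mʃɪfɔhsw/.
Under (C)V(C), the unsyllabifiable consonants are /m/, /s/, /w/ (at most one coda consonant is licensed; onsets are limited to one consonant).
Each unlicensed consonant is deleted: /m/, /s/, /w/.

ʃɪfɔh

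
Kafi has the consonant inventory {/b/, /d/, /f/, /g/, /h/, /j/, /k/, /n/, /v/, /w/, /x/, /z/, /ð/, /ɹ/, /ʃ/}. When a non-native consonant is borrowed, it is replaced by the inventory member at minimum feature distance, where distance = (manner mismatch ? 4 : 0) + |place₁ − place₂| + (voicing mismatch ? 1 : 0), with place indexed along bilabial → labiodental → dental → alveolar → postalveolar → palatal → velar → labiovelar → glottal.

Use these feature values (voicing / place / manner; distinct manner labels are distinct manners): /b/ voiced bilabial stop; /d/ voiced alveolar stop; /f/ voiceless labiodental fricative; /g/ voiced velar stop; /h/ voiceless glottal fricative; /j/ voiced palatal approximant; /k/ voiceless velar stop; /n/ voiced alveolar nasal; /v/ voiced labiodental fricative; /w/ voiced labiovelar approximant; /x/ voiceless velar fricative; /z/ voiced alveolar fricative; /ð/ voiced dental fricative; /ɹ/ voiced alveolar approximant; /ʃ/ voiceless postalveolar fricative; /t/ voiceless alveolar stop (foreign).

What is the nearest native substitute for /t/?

d

/d/ is closest: same manner (stop), place distance 0 (alveolar→alveolar), voicing differs (+1); total 1. Next closest is /k/ at distance 3.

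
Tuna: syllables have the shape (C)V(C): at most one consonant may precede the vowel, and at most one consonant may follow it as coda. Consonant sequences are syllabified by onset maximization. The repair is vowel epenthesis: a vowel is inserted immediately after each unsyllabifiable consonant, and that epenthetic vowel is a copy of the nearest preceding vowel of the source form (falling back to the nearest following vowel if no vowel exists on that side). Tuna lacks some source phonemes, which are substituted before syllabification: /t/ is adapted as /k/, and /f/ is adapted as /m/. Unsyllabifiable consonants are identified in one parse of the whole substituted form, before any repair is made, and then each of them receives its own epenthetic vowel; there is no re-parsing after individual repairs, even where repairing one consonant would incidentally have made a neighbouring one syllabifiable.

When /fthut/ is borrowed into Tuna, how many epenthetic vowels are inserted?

After substitution the input is /mkhuk/.
The unsyllabifiable consonants are /m/, /k/; each receives one epenthetic vowel.

2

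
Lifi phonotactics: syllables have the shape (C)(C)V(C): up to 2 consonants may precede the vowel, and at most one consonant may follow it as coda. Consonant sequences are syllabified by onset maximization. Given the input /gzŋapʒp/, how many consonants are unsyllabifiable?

3

Syllabifying with onset maximization leaves /g/, /ʒ/, /p/ stranded (at most one coda consonant is licensed; onsets may contain at most 2 consonants).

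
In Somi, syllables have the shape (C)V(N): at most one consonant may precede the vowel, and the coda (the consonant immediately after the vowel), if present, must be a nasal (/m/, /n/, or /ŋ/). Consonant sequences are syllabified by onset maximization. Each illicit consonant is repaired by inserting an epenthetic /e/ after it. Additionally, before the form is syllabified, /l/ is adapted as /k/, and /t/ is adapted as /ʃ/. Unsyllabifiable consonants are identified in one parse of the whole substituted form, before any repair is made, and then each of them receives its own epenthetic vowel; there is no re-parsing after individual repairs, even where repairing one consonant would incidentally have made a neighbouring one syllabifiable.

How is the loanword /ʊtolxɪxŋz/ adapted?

ʊʃokexɪxeŋeze

Substitution: /t/ → /ʃ/, /l/ → /k/, giving /ʊʃokxɪxŋz/.
Under (C)V(N), the unsyllabifiable consonants are /k/, /x/, /ŋ/, /z/ (only a nasal (/m/, /n/, or /ŋ/) is licensed in coda position; onsets are limited to one consonant).
Each unlicensed consonant becomes the onset of a new syllable: /k/ → /ke/, /x/ → /xe/, /ŋ/ → /ŋe/, /z/ → /ze/.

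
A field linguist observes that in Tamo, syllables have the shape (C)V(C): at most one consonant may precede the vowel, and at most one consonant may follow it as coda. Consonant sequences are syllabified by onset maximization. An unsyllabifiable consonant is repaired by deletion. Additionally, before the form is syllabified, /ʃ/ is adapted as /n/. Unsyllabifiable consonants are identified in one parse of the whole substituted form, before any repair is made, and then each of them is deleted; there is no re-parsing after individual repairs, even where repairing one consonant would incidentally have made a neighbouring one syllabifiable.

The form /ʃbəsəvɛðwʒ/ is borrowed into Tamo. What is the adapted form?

bəsəvɛð

Substitution: /ʃ/ → /n/, giving /nbəsəvɛðwʒ/.
Under (C)V(C), the unsyllabifiable consonants are /n/, /w/, /ʒ/ (at most one coda consonant is licensed; onsets are limited to one consonant).
Deletion applies to /n/, /w/, /ʒ/.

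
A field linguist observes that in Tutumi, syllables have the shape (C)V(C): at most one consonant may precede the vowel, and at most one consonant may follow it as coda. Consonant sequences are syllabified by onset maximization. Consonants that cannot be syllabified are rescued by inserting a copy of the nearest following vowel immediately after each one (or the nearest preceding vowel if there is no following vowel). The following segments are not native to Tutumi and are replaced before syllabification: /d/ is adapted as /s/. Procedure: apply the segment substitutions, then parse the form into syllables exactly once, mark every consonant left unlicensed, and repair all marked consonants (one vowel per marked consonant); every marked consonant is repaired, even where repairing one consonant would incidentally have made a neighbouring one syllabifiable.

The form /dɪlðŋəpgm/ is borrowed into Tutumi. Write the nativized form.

Substitution: /d/ → /s/, giving /sɪlðŋəpgm/.
Under (C)V(C), the unsyllabifiable consonants are /ð/, /g/, /m/ (at most one coda consonant is licensed; onsets are limited to one consonant).
Each unlicensed consonant becomes the onset of a new syllable: /ð/ → /ðə/, /g/ → /gə/, /m/ → /mə/.

sɪlðəŋəpgəmə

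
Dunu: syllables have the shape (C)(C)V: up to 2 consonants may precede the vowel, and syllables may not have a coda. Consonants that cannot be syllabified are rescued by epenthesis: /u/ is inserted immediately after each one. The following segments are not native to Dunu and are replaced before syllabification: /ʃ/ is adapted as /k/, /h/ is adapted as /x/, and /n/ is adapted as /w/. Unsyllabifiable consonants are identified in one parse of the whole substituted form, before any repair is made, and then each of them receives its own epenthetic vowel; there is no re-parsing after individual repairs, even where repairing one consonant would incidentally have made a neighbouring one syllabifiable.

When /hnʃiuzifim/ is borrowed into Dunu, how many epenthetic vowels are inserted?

After substitution the input is /xwkiuzifim/.
The unsyllabifiable consonants are /x/, /m/; each receives one epenthetic vowel.

2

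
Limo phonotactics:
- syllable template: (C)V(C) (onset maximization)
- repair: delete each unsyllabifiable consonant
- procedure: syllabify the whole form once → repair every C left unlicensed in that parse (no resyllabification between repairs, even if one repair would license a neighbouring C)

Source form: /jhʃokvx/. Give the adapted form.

ʃok

Syllabifying with onset maximization leaves /j/, /h/, /v/, /x/ stranded (at most one coda consonant is licensed; onsets are limited to one consonant).
Deleting the stranded consonants removes /j/, /h/, /v/, /x/.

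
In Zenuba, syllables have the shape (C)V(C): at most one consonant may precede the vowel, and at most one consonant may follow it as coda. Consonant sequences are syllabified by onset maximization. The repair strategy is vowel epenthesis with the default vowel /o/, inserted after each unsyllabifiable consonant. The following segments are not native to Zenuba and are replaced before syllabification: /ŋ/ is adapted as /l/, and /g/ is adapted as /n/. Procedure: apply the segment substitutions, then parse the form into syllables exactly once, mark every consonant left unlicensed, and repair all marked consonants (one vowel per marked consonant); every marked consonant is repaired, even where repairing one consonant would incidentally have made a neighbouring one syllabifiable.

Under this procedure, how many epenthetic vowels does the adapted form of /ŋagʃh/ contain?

After substitution the input is /lanʃh/.
The unsyllabifiable consonants are /ʃ/, /h/; each receives one epenthetic vowel.

2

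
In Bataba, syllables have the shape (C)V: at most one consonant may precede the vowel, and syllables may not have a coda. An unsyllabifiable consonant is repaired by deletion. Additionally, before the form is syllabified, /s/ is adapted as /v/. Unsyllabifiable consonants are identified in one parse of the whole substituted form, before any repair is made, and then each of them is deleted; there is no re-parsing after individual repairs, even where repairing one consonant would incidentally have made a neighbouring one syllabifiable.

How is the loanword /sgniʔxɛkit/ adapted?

Substitution: /s/ → /v/, giving /vgniʔxɛkit/.
Syllabifying with onset maximization leaves /v/, /g/, /ʔ/, /t/ stranded (no codas are permitted; onsets are limited to one consonant).
Deletion applies to /v/, /g/, /ʔ/, /t/.

nixɛki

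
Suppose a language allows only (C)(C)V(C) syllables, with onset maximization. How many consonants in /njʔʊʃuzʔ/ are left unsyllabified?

Under (C)(C)V(C), the unsyllabifiable consonants are /n/, /ʔ/ (at most one coda consonant is licensed; onsets may contain at most 2 consonants).

2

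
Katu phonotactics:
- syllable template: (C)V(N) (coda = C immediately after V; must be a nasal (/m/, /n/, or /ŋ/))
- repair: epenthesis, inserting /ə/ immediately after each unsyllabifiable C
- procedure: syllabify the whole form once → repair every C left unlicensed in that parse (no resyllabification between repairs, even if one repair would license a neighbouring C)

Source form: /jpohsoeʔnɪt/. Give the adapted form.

jəpohəsoeʔənɪtə

The consonants /j/, /h/, /ʔ/, /t/ cannot be parsed into a legal (C)V(N) syllable (only a nasal (/m/, /n/, or /ŋ/) is licensed in coda position; onsets are limited to one consonant).
Epenthesis after each stranded consonant: /j/ → /jə/, /h/ → /hə/, /ʔ/ → /ʔə/, /t/ → /tə/.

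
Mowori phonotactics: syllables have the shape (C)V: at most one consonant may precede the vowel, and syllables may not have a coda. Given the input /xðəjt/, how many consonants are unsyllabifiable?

3

Syllabifying with onset maximization leaves /x/, /j/, /t/ stranded (no codas are permitted; onsets are limited to one consonant).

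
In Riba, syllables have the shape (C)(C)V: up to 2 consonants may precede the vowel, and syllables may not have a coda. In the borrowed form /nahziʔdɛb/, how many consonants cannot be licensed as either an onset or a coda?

Syllabifying with onset maximization leaves /b/ stranded (no codas are permitted; onsets may contain at most 2 consonants).

1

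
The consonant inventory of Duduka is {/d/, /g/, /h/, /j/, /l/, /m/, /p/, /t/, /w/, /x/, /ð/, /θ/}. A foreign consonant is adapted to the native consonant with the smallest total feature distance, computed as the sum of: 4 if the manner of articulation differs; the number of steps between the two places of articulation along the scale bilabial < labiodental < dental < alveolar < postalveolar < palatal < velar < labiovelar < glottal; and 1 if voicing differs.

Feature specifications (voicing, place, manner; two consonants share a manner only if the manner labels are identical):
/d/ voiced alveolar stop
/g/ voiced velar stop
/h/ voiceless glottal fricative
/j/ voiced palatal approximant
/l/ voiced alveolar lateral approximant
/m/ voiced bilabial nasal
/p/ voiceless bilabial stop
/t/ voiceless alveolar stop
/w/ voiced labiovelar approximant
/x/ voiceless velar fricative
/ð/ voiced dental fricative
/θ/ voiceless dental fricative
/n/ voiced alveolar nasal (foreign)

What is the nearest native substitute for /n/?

m

/m/ is closest: same manner (nasal), place distance 3 (alveolar→bilabial), same voicing; total 3. Next closest is /d/ at distance 4.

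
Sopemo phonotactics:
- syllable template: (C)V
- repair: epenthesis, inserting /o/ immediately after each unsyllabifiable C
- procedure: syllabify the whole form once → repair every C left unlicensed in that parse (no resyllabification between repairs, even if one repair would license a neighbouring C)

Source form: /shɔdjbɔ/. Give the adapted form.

sohɔdojobɔ

The consonants /s/, /d/, /j/ cannot be parsed into a legal (C)V syllable (no codas are permitted; onsets are limited to one consonant).
Epenthesis after each stranded consonant: /s/ → /so/, /d/ → /do/, /j/ → /jo/.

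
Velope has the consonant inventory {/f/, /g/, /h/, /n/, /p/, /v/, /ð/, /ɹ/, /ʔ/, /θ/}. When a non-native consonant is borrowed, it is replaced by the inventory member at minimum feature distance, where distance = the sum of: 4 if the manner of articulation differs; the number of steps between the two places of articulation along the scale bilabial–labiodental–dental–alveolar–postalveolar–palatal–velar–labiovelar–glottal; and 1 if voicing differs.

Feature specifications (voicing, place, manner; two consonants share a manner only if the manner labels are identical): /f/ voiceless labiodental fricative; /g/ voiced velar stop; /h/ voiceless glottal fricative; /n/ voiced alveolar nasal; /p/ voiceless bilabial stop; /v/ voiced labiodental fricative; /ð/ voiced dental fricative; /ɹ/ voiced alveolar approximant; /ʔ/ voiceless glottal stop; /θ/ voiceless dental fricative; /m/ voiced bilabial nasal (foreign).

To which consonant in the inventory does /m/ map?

/n/ is closest: same manner (nasal), place distance 3 (bilabial→alveolar), same voicing; total 3. Next closest is /p/ at distance 5.

n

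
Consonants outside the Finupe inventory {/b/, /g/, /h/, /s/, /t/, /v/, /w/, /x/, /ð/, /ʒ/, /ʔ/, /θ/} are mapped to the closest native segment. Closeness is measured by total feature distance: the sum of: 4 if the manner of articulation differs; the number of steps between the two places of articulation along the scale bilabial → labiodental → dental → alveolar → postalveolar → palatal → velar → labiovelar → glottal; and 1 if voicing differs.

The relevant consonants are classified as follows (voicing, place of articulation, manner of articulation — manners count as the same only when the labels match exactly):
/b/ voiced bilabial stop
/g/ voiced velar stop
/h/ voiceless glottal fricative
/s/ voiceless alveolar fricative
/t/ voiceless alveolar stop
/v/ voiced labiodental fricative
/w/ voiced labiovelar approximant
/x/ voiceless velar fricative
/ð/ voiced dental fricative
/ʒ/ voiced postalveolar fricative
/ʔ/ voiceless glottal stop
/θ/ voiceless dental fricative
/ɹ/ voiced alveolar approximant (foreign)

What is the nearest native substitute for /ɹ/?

/w/ is closest: same manner (approximant), place distance 4 (alveolar→labiovelar), same voicing; total 4. Next closest is /s/ at distance 5.

w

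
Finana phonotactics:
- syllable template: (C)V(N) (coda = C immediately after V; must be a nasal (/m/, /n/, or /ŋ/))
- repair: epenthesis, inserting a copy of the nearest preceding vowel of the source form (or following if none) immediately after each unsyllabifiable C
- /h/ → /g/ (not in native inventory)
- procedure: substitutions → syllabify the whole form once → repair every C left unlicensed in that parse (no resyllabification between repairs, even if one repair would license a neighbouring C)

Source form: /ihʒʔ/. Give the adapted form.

Substitution: /h/ → /g/, giving /igʒʔ/.
The consonants /g/, /ʒ/, /ʔ/ cannot be parsed into a legal (C)V(N) syllable (only a nasal (/m/, /n/, or /ŋ/) is licensed in coda position; onsets are limited to one consonant).
Epenthesis after each stranded consonant: /g/ → /gi/, /ʒ/ → /ʒi/, /ʔ/ → /ʔi/.

igiʒiʔi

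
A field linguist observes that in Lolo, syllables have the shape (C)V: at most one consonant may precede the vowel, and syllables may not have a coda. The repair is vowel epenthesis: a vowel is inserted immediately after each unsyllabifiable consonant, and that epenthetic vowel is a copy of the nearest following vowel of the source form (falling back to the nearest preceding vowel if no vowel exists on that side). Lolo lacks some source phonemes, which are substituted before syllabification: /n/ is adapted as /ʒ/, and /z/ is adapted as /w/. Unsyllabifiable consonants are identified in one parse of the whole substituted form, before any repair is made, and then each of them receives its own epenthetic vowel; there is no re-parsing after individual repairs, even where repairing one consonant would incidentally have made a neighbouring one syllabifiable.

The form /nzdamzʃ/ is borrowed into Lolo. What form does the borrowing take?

Substitution: /n/ → /ʒ/, /z/ → /w/, giving /ʒwdamwʃ/.
The consonants /ʒ/, /w/, /m/, /w/, /ʃ/ cannot be parsed into a legal (C)V syllable (no codas are permitted; onsets are limited to one consonant).
Each unlicensed consonant becomes the onset of a new syllable: /ʒ/ → /ʒa/, /w/ → /wa/, /m/ → /ma/, /w/ → /wa/, /ʃ/ → /ʃa/.

ʒawadamawaʃa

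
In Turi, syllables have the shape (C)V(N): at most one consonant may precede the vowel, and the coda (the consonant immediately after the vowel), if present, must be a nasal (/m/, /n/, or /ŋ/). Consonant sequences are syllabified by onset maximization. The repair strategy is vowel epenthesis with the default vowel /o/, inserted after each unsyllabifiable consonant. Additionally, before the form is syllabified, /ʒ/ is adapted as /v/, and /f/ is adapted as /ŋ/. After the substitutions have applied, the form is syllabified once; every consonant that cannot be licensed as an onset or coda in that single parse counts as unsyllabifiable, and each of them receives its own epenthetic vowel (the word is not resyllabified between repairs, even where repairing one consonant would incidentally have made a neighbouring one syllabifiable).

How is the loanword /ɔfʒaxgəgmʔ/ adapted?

ɔŋvaxogəgomoʔo

Substitution: /f/ → /ŋ/, /ʒ/ → /v/, giving /ɔŋvaxgəgmʔ/.
Under (C)V(N), the unsyllabifiable consonants are /x/, /g/, /m/, /ʔ/ (only a nasal (/m/, /n/, or /ŋ/) is licensed in coda position; onsets are limited to one consonant).
Epenthesis after each stranded consonant: /x/ → /xo/, /g/ → /go/, /m/ → /mo/, /ʔ/ → /ʔo/.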